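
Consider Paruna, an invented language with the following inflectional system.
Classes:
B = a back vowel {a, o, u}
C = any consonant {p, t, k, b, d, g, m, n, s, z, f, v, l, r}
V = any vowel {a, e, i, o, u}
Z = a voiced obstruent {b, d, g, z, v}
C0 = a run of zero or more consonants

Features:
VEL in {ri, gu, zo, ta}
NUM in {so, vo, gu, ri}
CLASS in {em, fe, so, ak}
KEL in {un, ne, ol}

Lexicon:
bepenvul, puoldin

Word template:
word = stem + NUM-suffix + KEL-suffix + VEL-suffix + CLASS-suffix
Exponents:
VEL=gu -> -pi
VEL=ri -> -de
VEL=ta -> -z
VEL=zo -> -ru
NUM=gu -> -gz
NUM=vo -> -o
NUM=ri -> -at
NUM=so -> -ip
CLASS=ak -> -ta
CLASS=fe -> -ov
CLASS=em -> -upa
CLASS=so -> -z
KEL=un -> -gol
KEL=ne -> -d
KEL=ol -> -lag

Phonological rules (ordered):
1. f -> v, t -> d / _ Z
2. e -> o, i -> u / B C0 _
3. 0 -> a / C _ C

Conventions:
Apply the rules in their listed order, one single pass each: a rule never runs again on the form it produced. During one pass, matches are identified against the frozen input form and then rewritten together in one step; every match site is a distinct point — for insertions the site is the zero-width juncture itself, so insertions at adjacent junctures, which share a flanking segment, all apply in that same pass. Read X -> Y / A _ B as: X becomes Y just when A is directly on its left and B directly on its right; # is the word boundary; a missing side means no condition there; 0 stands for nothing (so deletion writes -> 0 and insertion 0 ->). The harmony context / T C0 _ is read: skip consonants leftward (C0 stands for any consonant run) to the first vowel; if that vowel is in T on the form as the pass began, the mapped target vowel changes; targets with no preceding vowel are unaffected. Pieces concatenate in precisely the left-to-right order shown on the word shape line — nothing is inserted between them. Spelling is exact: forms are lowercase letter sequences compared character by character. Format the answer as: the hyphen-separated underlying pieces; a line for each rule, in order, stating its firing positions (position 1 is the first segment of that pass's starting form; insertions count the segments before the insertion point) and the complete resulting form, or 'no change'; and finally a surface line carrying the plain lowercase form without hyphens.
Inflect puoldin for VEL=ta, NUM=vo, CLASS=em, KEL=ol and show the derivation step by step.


underlying: puoldin-o-lag-z-upa
1. f -> v, t -> d / _ Z: no change
2. e -> o, i -> u / B C0 _: fires at position(s) 6: puoldunolagzupa
3. 0 -> a / C _ C: inserts after position(s) 4, 11: puoladunolagazupa
surface: puoladunolagazupa


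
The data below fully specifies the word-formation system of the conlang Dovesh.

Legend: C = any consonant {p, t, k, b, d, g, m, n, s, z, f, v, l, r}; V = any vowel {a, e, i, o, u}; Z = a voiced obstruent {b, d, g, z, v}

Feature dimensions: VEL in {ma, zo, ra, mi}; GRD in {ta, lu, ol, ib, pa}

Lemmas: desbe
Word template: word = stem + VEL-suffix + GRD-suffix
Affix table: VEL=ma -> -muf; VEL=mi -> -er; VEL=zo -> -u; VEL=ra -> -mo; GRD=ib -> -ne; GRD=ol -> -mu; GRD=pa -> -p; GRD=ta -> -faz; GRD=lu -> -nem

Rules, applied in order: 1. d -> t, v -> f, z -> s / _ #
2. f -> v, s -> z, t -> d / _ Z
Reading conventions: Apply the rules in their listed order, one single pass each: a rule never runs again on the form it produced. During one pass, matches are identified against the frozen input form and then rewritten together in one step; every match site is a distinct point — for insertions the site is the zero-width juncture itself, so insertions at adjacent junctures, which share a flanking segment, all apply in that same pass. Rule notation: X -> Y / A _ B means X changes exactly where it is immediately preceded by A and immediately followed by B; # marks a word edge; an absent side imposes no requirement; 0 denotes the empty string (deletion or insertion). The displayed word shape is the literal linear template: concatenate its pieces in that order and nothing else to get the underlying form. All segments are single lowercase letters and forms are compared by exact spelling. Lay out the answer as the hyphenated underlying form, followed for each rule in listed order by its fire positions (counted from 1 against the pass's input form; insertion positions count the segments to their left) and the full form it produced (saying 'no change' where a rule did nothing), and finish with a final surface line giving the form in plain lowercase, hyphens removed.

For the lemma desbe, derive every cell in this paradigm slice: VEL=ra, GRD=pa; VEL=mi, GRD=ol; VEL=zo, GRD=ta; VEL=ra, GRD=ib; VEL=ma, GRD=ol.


cell VEL=ra, GRD=pa:
underlying: desbe-mo-p
1. d -> t, v -> f, z -> s / _ #: no change
2. f -> v, s -> z, t -> d / _ Z: fires at position(s) 3: dezbemop
surface: dezbemop

cell VEL=mi, GRD=ol:
underlying: desbe-er-mu
1. d -> t, v -> f, z -> s / _ #: no change
2. f -> v, s -> z, t -> d / _ Z: fires at position(s) 3: dezbeermu
surface: dezbeermu

cell VEL=zo, GRD=ta:
underlying: desbe-u-faz
1. d -> t, v -> f, z -> s / _ #: fires at position(s) 9: desbeufas
2. f -> v, s -> z, t -> d / _ Z: fires at position(s) 3: dezbeufas
surface: dezbeufas

cell VEL=ra, GRD=ib:
underlying: desbe-mo-ne
1. d -> t, v -> f, z -> s / _ #: no change
2. f -> v, s -> z, t -> d / _ Z: fires at position(s) 3: dezbemone
surface: dezbemone

cell VEL=ma, GRD=ol:
underlying: desbe-muf-mu
1. d -> t, v -> f, z -> s / _ #: no change
2. f -> v, s -> z, t -> d / _ Z: fires at position(s) 3: dezbemufmu
surface: dezbemufmu


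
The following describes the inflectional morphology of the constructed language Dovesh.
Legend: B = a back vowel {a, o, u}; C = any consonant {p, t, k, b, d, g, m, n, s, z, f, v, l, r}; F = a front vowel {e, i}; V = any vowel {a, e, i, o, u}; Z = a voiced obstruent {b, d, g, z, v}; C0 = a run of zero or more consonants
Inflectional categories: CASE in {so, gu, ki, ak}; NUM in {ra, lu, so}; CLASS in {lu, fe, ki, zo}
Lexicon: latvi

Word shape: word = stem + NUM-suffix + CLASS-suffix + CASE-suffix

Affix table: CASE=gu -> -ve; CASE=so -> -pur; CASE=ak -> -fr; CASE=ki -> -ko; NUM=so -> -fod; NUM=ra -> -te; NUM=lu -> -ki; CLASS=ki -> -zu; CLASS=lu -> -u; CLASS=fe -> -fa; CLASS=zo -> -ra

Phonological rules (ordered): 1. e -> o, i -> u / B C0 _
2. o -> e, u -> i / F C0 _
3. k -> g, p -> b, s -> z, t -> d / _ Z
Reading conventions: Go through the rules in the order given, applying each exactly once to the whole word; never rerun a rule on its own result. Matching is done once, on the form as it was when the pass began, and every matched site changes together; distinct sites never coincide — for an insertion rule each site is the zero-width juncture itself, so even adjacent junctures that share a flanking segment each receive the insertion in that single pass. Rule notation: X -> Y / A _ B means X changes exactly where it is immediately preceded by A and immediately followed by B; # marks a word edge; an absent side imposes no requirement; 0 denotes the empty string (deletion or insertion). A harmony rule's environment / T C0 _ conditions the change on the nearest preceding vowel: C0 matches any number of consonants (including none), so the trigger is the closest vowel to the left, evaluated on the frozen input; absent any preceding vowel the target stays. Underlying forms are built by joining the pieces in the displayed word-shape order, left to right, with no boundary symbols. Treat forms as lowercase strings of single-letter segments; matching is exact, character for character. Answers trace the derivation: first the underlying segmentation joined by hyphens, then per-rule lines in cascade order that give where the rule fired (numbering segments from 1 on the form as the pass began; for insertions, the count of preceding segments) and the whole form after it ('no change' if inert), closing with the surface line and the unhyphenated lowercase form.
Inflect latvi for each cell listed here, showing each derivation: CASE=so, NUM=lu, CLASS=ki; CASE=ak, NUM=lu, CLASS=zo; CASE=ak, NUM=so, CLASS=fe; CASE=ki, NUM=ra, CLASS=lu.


cell CASE=so, NUM=lu, CLASS=ki:
underlying: latvi-ki-zu-pur
1. e -> o, i -> u / B C0 _: fires at position(s) 5: latvukizupur
2. o -> e, u -> i / F C0 _: fires at position(s) 9: latvukizipur
3. k -> g, p -> b, s -> z, t -> d / _ Z: fires at position(s) 3: ladvukizipur
surface: ladvukizipur

cell CASE=ak, NUM=lu, CLASS=zo:
underlying: latvi-ki-ra-fr
1. e -> o, i -> u / B C0 _: fires at position(s) 5: latvukirafr
2. o -> e, u -> i / F C0 _: no change
3. k -> g, p -> b, s -> z, t -> d / _ Z: fires at position(s) 3: ladvukirafr
surface: ladvukirafr

cell CASE=ak, NUM=so, CLASS=fe:
underlying: latvi-fod-fa-fr
1. e -> o, i -> u / B C0 _: fires at position(s) 5: latvufodfafr
2. o -> e, u -> i / F C0 _: no change
3. k -> g, p -> b, s -> z, t -> d / _ Z: fires at position(s) 3: ladvufodfafr
surface: ladvufodfafr

cell CASE=ki, NUM=ra, CLASS=lu:
underlying: latvi-te-u-ko
1. e -> o, i -> u / B C0 _: fires at position(s) 5: latvuteuko
2. o -> e, u -> i / F C0 _: fires at position(s) 8: latvuteiko
3. k -> g, p -> b, s -> z, t -> d / _ Z: fires at position(s) 3: ladvuteiko
surface: ladvuteiko


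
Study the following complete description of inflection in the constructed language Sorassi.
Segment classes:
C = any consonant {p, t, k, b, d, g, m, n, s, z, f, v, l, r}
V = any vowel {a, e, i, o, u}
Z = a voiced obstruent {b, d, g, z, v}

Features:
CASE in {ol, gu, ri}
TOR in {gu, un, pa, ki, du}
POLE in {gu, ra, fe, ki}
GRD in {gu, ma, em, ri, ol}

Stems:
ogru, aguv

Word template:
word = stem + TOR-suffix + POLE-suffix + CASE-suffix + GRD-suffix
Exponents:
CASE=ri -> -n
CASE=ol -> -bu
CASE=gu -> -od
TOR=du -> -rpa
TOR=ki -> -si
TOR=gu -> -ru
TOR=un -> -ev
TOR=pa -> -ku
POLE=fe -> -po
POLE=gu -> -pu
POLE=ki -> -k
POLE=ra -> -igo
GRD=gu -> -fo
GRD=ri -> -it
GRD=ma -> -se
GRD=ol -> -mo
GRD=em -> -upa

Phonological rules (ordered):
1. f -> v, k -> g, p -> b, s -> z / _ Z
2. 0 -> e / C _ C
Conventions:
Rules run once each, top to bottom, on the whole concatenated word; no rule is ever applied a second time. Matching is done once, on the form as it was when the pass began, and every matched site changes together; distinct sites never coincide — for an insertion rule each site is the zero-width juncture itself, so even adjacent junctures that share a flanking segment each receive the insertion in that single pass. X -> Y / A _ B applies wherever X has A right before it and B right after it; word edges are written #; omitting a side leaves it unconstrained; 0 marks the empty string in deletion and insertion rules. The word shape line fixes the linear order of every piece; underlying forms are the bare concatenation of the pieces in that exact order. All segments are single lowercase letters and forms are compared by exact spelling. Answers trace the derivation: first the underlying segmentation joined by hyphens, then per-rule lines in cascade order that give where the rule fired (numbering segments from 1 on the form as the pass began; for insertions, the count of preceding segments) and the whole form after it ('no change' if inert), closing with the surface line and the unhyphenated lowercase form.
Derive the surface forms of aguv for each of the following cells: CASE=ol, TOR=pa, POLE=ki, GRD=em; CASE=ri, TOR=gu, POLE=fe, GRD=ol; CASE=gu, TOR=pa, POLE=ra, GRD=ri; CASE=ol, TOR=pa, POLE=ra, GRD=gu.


cell CASE=ol, TOR=pa, POLE=ki, GRD=em:
underlying: aguv-ku-k-bu-upa
1. f -> v, k -> g, p -> b, s -> z / _ Z: fires at position(s) 7: aguvkugbuupa
2. 0 -> e / C _ C: inserts after position(s) 4, 7: aguvekugebuupa
surface: aguvekugebuupa

cell CASE=ri, TOR=gu, POLE=fe, GRD=ol:
underlying: aguv-ru-po-n-mo
1. f -> v, k -> g, p -> b, s -> z / _ Z: no change
2. 0 -> e / C _ C: inserts after position(s) 4, 9: aguveruponemo
surface: aguveruponemo

cell CASE=gu, TOR=pa, POLE=ra, GRD=ri:
underlying: aguv-ku-igo-od-it
1. f -> v, k -> g, p -> b, s -> z / _ Z: no change
2. 0 -> e / C _ C: inserts after position(s) 4: aguvekuigoodit
surface: aguvekuigoodit

cell CASE=ol, TOR=pa, POLE=ra, GRD=gu:
underlying: aguv-ku-igo-bu-fo
1. f -> v, k -> g, p -> b, s -> z / _ Z: no change
2. 0 -> e / C _ C: inserts after position(s) 4: aguvekuigobufo
surface: aguvekuigobufo


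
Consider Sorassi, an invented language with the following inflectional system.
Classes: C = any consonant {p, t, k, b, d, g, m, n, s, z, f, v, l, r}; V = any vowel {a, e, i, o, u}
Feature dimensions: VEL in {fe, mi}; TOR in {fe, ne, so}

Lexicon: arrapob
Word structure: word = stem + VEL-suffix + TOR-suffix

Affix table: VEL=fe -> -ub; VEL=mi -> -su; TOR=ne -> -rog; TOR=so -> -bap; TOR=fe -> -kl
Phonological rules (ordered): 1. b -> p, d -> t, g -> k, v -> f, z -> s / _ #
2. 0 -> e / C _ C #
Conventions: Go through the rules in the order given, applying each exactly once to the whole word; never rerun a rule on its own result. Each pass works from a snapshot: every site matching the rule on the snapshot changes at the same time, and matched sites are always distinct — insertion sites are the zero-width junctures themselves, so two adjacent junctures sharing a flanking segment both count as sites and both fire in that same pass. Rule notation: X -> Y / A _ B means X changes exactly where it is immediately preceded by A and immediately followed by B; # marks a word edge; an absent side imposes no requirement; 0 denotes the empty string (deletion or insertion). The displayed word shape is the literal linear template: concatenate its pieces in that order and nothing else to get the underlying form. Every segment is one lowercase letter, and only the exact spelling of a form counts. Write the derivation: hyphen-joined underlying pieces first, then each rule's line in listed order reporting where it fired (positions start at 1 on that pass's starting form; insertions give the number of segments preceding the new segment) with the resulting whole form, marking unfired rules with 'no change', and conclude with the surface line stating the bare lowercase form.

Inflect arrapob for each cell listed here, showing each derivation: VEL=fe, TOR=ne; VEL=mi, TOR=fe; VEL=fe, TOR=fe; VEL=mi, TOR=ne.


cell VEL=fe, TOR=ne:
underlying: arrapob-ub-rog
1. b -> p, d -> t, g -> k, v -> f, z -> s / _ #: fires at position(s) 12: arrapobubrok
2. 0 -> e / C _ C #: no change
surface: arrapobubrok

cell VEL=mi, TOR=fe:
underlying: arrapob-su-kl
1. b -> p, d -> t, g -> k, v -> f, z -> s / _ #: no change
2. 0 -> e / C _ C #: inserts after position(s) 10: arrapobsukel
surface: arrapobsukel

cell VEL=fe, TOR=fe:
underlying: arrapob-ub-kl
1. b -> p, d -> t, g -> k, v -> f, z -> s / _ #: no change
2. 0 -> e / C _ C #: inserts after position(s) 10: arrapobubkel
surface: arrapobubkel

cell VEL=mi, TOR=ne:
underlying: arrapob-su-rog
1. b -> p, d -> t, g -> k, v -> f, z -> s / _ #: fires at position(s) 12: arrapobsurok
2. 0 -> e / C _ C #: no change
surface: arrapobsurok


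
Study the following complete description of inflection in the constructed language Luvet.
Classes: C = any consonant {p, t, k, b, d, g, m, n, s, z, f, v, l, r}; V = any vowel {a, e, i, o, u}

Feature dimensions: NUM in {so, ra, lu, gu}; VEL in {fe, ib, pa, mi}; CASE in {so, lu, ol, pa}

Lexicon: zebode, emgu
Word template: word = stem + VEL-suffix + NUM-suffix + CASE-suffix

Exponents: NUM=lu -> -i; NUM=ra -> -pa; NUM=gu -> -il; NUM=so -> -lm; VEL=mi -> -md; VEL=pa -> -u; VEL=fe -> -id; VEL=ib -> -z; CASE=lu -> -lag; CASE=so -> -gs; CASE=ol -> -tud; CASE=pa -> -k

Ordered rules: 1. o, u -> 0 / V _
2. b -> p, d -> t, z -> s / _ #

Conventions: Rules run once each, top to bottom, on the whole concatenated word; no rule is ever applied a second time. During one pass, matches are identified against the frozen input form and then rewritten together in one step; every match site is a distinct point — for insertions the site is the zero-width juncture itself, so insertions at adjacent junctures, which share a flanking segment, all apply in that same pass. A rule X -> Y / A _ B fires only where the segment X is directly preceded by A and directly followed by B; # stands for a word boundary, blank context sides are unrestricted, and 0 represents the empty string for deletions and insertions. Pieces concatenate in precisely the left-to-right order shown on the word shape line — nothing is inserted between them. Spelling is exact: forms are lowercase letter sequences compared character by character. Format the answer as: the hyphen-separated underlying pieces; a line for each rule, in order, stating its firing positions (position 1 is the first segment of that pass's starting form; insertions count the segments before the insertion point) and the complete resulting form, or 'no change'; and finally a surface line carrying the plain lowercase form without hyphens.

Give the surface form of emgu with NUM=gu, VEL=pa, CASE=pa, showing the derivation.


underlying: emgu-u-il-k
1. o, u -> 0 / V _: fires at position(s) 5: emguilk
2. b -> p, d -> t, z -> s / _ #: no change
surface: emguilk


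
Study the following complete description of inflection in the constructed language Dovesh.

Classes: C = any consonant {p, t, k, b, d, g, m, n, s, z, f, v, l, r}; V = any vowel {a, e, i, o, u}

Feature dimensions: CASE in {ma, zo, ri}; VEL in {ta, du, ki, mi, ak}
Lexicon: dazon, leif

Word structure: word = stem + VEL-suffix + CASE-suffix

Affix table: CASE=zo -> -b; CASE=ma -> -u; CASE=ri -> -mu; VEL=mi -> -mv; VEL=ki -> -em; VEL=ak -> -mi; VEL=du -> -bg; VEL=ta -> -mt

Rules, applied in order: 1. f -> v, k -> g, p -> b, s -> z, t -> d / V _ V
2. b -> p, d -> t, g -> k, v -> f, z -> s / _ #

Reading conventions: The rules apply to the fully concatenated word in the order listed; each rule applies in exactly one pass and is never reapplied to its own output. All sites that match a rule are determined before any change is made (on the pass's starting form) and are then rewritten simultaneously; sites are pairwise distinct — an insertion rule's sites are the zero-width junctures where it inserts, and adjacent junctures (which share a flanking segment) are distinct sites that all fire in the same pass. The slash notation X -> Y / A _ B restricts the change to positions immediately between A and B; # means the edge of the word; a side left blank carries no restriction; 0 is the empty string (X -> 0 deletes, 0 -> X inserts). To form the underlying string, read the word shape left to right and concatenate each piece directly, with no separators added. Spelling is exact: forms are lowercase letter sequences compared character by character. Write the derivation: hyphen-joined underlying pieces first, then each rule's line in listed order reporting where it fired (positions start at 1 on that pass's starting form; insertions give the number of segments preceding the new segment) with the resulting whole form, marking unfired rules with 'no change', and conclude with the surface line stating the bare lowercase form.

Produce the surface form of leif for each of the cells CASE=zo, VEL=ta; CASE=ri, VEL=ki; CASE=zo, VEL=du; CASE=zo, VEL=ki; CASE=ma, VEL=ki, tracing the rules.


cell CASE=zo, VEL=ta:
underlying: leif-mt-b
1. f -> v, k -> g, p -> b, s -> z, t -> d / V _ V: no change
2. b -> p, d -> t, g -> k, v -> f, z -> s / _ #: fires at position(s) 7: leifmtp
surface: leifmtp

cell CASE=ri, VEL=ki:
underlying: leif-em-mu
1. f -> v, k -> g, p -> b, s -> z, t -> d / V _ V: fires at position(s) 4: leivemmu
2. b -> p, d -> t, g -> k, v -> f, z -> s / _ #: no change
surface: leivemmu

cell CASE=zo, VEL=du:
underlying: leif-bg-b
1. f -> v, k -> g, p -> b, s -> z, t -> d / V _ V: no change
2. b -> p, d -> t, g -> k, v -> f, z -> s / _ #: fires at position(s) 7: leifbgp
surface: leifbgp

cell CASE=zo, VEL=ki:
underlying: leif-em-b
1. f -> v, k -> g, p -> b, s -> z, t -> d / V _ V: fires at position(s) 4: leivemb
2. b -> p, d -> t, g -> k, v -> f, z -> s / _ #: fires at position(s) 7: leivemp
surface: leivemp

cell CASE=ma, VEL=ki:
underlying: leif-em-u
1. f -> v, k -> g, p -> b, s -> z, t -> d / V _ V: fires at position(s) 4: leivemu
2. b -> p, d -> t, g -> k, v -> f, z -> s / _ #: no change
surface: leivemu


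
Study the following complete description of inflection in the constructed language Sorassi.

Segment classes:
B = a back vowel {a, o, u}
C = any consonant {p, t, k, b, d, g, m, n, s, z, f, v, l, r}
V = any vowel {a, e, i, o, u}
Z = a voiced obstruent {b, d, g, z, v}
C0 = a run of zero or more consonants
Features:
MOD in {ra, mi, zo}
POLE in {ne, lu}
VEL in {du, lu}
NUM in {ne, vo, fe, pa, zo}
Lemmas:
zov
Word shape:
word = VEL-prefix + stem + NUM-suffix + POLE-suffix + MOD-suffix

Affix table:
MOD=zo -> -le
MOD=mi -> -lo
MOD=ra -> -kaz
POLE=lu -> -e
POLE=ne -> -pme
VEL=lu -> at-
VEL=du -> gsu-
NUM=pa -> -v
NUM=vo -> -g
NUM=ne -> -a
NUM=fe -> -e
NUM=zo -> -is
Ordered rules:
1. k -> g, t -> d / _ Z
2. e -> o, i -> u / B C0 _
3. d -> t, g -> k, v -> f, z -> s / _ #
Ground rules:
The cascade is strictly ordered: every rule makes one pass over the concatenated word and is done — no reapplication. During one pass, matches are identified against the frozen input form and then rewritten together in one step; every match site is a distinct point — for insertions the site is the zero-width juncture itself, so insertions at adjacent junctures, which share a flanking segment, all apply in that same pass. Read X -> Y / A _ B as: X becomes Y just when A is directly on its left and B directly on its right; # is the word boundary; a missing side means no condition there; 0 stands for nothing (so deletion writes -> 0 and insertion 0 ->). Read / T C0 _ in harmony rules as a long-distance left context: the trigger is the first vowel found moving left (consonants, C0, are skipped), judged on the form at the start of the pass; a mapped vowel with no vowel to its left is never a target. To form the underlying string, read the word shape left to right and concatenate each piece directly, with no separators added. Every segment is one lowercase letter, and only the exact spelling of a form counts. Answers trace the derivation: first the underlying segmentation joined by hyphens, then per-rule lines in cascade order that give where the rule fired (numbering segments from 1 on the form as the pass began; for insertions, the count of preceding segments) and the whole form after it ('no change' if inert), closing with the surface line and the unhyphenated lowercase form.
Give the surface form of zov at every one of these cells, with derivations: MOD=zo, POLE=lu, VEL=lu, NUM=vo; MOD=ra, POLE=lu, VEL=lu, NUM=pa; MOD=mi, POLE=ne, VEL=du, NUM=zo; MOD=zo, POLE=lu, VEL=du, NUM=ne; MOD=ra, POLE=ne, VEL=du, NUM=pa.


cell MOD=zo, POLE=lu, VEL=lu, NUM=vo:
underlying: at-zov-g-e-le
1. k -> g, t -> d / _ Z: fires at position(s) 2: adzovgele
2. e -> o, i -> u / B C0 _: fires at position(s) 7: adzovgole
3. d -> t, g -> k, v -> f, z -> s / _ #: no change
surface: adzovgole

cell MOD=ra, POLE=lu, VEL=lu, NUM=pa:
underlying: at-zov-v-e-kaz
1. k -> g, t -> d / _ Z: fires at position(s) 2: adzovvekaz
2. e -> o, i -> u / B C0 _: fires at position(s) 7: adzovvokaz
3. d -> t, g -> k, v -> f, z -> s / _ #: fires at position(s) 10: adzovvokas
surface: adzovvokas

cell MOD=mi, POLE=ne, VEL=du, NUM=zo:
underlying: gsu-zov-is-pme-lo
1. k -> g, t -> d / _ Z: no change
2. e -> o, i -> u / B C0 _: fires at position(s) 7: gsuzovuspmelo
3. d -> t, g -> k, v -> f, z -> s / _ #: no change
surface: gsuzovuspmelo

cell MOD=zo, POLE=lu, VEL=du, NUM=ne:
underlying: gsu-zov-a-e-le
1. k -> g, t -> d / _ Z: no change
2. e -> o, i -> u / B C0 _: fires at position(s) 8: gsuzovaole
3. d -> t, g -> k, v -> f, z -> s / _ #: no change
surface: gsuzovaole

cell MOD=ra, POLE=ne, VEL=du, NUM=pa:
underlying: gsu-zov-v-pme-kaz
1. k -> g, t -> d / _ Z: no change
2. e -> o, i -> u / B C0 _: fires at position(s) 10: gsuzovvpmokaz
3. d -> t, g -> k, v -> f, z -> s / _ #: fires at position(s) 13: gsuzovvpmokas
surface: gsuzovvpmokas


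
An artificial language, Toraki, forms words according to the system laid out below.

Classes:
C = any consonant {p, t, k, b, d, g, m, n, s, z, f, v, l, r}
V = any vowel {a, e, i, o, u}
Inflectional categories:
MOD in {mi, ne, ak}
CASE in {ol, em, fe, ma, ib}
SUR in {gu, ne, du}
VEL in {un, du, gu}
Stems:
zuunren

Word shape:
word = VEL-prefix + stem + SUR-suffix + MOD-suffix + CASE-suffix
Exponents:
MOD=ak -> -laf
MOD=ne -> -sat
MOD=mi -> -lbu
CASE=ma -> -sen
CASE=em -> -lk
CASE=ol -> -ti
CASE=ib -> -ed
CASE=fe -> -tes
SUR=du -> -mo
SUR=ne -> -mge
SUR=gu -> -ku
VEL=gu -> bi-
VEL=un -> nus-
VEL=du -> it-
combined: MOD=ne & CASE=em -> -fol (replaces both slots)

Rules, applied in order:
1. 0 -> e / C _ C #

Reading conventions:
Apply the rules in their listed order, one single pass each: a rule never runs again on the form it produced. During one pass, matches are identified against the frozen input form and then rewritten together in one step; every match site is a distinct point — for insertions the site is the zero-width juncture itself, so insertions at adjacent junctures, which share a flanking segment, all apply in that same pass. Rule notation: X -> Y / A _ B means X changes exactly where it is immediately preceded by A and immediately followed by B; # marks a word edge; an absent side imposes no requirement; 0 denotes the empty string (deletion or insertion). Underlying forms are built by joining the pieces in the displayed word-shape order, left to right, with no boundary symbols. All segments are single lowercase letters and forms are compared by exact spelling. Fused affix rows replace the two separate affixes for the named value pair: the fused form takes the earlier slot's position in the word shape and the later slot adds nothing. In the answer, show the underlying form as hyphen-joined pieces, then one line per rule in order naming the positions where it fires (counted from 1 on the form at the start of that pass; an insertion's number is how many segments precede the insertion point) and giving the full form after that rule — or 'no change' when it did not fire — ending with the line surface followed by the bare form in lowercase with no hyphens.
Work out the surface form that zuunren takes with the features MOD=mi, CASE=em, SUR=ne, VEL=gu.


underlying: bi-zuunren-mge-lbu-lk
1. 0 -> e / C _ C #: inserts after position(s) 16: bizuunrenmgelbulek
surface: bizuunrenmgelbulek


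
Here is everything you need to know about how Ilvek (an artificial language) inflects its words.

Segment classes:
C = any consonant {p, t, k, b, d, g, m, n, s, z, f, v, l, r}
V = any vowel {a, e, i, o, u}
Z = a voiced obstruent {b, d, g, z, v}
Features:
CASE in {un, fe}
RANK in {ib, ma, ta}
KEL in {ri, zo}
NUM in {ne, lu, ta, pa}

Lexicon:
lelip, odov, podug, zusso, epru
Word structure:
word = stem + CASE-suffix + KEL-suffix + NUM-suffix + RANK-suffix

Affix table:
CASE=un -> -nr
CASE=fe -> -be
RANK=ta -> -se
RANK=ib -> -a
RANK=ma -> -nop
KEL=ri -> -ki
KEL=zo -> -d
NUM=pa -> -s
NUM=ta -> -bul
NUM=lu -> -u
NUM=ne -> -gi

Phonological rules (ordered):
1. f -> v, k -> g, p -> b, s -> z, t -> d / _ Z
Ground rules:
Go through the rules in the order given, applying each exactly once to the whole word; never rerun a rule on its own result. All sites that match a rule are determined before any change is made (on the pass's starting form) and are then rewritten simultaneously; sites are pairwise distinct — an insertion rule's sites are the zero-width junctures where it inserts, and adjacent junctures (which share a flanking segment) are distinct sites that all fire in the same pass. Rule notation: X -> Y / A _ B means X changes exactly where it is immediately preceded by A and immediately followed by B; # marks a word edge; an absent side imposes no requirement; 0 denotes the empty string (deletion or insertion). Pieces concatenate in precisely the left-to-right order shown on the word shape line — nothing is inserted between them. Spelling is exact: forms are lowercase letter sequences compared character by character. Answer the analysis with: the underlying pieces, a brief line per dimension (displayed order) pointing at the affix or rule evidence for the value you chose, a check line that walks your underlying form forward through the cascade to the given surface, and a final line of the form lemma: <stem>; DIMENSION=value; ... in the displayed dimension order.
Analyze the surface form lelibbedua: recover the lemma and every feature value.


underlying: lelip-be-d-u-a
CASE=fe - signalled by the affix -be
RANK=ib - signalled by the affix -a
KEL=zo - signalled by the affix -d
NUM=lu - signalled by the affix -u
check: lelipbedua -> lelibbedua
lemma: lelip; CASE=fe; RANK=ib; KEL=zo; NUM=lu


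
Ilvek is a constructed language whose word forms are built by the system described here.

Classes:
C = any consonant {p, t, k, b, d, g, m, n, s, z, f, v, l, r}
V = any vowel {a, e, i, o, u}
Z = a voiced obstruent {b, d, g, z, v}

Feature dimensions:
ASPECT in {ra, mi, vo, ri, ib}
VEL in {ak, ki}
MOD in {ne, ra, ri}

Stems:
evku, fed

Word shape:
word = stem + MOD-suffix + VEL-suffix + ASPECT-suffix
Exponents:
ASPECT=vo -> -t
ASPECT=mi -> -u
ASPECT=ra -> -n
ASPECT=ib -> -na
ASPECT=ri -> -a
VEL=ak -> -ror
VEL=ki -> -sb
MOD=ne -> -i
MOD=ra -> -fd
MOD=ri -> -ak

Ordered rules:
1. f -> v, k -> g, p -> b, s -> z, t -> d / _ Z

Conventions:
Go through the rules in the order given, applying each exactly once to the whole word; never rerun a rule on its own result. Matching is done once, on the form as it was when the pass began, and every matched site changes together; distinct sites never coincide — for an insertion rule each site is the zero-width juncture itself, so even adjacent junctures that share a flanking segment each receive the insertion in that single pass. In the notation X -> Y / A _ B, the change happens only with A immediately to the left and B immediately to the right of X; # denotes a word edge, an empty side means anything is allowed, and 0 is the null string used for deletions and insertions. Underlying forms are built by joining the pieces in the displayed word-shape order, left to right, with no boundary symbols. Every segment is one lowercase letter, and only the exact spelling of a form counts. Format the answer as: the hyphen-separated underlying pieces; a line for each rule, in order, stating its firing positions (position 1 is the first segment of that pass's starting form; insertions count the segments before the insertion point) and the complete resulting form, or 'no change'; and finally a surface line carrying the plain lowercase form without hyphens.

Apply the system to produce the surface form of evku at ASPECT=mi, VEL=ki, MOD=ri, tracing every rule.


underlying: evku-ak-sb-u
1. f -> v, k -> g, p -> b, s -> z, t -> d / _ Z: fires at position(s) 7: evkuakzbu
surface: evkuakzbu


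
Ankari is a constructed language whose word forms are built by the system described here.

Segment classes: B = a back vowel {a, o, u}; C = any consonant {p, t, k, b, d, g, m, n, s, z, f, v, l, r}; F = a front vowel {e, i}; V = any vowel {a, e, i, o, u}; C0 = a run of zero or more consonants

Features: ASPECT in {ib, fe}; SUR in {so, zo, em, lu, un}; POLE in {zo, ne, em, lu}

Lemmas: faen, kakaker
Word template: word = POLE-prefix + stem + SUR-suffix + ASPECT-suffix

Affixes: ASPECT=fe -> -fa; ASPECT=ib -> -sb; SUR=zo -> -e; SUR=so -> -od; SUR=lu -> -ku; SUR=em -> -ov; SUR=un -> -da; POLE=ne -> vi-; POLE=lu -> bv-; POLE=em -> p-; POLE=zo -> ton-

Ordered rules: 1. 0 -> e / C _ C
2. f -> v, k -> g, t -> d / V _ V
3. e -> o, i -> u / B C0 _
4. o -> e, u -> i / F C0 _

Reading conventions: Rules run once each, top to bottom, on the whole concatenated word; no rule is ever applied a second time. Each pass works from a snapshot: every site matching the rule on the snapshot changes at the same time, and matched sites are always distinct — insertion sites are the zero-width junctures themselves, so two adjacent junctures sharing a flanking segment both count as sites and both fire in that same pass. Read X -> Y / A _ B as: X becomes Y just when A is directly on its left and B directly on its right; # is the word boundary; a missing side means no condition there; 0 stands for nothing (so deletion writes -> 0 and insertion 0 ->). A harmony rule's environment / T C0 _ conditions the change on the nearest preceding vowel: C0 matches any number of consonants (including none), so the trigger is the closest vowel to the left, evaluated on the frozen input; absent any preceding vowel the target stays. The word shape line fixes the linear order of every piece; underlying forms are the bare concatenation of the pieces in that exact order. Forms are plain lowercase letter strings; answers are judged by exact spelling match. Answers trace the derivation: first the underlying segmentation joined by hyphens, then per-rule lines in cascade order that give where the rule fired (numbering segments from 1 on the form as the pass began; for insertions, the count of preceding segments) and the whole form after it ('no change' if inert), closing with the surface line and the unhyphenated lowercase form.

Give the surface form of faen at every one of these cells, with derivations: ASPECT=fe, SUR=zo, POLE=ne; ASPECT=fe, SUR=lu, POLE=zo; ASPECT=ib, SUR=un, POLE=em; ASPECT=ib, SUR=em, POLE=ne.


cell ASPECT=fe, SUR=zo, POLE=ne:
underlying: vi-faen-e-fa
1. 0 -> e / C _ C: no change
2. f -> v, k -> g, t -> d / V _ V: fires at position(s) 3, 8: vivaeneva
3. e -> o, i -> u / B C0 _: fires at position(s) 5: vivaoneva
4. o -> e, u -> i / F C0 _: no change
surface: vivaoneva

cell ASPECT=fe, SUR=lu, POLE=zo:
underlying: ton-faen-ku-fa
1. 0 -> e / C _ C: inserts after position(s) 3, 7: tonefaenekufa
2. f -> v, k -> g, t -> d / V _ V: fires at position(s) 5, 10, 12: tonevaeneguva
3. e -> o, i -> u / B C0 _: fires at position(s) 4, 7: tonovaoneguva
4. o -> e, u -> i / F C0 _: fires at position(s) 11: tonovaonegiva
surface: tonovaonegiva

cell ASPECT=ib, SUR=un, POLE=em:
underlying: p-faen-da-sb
1. 0 -> e / C _ C: inserts after position(s) 1, 5, 8: pefaenedaseb
2. f -> v, k -> g, t -> d / V _ V: fires at position(s) 3: pevaenedaseb
3. e -> o, i -> u / B C0 _: fires at position(s) 5, 11: pevaonedasob
4. o -> e, u -> i / F C0 _: no change
surface: pevaonedasob

cell ASPECT=ib, SUR=em, POLE=ne:
underlying: vi-faen-ov-sb
1. 0 -> e / C _ C: inserts after position(s) 8, 9: vifaenoveseb
2. f -> v, k -> g, t -> d / V _ V: fires at position(s) 3: vivaenoveseb
3. e -> o, i -> u / B C0 _: fires at position(s) 5, 9: vivaonovoseb
4. o -> e, u -> i / F C0 _: no change
surface: vivaonovoseb


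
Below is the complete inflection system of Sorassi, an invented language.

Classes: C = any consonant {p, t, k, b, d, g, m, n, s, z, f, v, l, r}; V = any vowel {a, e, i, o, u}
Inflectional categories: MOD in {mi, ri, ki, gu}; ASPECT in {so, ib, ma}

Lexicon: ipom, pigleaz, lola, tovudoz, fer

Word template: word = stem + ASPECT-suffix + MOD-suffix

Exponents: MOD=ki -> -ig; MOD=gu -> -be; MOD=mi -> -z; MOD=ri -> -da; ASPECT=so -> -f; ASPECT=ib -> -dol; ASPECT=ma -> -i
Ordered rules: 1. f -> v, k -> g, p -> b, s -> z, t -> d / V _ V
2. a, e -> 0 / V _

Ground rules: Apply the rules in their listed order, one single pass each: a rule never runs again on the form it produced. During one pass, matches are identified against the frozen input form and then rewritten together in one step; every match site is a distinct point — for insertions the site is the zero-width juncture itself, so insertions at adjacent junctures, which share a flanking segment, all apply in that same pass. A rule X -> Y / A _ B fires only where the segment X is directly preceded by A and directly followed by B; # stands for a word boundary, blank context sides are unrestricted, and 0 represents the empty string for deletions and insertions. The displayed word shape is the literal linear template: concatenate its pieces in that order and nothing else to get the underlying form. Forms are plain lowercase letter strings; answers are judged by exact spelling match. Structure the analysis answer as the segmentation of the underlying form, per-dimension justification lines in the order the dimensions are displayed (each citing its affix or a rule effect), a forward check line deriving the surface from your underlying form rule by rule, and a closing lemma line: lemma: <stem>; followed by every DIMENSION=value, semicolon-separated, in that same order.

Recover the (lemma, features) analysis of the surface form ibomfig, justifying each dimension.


underlying: ipom-f-ig
MOD=ki - signalled by the affix -ig
ASPECT=so - signalled by the affix -f
check: ipomfig -> ibomfig -> ibomfig
lemma: ipom; MOD=ki; ASPECT=so


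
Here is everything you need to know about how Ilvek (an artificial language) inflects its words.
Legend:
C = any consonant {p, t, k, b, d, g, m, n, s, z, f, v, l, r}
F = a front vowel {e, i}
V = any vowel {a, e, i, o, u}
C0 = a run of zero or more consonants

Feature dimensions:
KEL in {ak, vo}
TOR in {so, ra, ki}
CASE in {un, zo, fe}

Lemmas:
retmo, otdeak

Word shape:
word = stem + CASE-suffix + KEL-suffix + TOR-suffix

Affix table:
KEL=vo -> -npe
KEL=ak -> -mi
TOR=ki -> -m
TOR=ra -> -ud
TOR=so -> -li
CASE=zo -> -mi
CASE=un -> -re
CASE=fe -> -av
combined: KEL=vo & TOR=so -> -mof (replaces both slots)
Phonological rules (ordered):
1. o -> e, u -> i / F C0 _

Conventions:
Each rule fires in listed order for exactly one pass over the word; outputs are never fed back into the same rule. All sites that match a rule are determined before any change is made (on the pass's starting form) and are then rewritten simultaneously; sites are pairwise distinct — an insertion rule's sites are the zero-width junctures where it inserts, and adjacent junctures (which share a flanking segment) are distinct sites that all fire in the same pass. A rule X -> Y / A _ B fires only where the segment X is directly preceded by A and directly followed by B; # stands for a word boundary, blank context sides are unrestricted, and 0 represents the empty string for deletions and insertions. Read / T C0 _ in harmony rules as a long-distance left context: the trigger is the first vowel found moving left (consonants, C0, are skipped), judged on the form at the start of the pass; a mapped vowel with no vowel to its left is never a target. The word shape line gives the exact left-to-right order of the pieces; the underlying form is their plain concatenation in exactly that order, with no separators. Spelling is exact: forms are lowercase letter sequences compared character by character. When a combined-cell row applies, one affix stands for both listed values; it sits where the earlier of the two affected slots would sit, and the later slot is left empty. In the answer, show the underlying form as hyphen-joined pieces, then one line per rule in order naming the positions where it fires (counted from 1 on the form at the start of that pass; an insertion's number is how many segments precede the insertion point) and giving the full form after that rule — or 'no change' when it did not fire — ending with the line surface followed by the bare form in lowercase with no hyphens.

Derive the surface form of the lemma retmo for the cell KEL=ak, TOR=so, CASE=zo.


underlying: retmo-mi-mi-li
1. o -> e, u -> i / F C0 _: fires at position(s) 5: retmemimili
surface: retmemimili


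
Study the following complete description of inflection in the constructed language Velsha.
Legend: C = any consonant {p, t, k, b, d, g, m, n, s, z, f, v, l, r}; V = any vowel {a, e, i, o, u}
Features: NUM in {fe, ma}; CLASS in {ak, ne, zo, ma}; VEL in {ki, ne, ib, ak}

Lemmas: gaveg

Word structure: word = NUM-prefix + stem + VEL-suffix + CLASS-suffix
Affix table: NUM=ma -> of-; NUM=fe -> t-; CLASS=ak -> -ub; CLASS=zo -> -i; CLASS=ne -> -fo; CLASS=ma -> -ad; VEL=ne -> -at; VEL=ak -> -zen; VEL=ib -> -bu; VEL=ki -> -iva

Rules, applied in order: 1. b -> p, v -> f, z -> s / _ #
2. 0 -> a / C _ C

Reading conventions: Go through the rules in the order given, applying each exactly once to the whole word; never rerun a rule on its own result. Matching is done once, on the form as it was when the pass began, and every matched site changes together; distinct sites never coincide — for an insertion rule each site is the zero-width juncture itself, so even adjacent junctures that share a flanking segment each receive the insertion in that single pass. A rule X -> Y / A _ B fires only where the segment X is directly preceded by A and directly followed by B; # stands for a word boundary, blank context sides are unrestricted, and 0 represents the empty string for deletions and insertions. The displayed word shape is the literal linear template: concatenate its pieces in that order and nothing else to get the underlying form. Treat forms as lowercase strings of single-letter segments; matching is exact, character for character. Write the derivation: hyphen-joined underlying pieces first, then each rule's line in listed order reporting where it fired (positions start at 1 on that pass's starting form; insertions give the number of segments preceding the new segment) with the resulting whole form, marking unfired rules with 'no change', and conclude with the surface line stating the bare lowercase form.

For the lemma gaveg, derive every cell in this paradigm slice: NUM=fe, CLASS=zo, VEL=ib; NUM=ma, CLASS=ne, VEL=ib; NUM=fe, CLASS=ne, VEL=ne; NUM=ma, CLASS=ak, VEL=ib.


cell NUM=fe, CLASS=zo, VEL=ib:
underlying: t-gaveg-bu-i
1. b -> p, v -> f, z -> s / _ #: no change
2. 0 -> a / C _ C: inserts after position(s) 1, 6: tagavegabui
surface: tagavegabui

cell NUM=ma, CLASS=ne, VEL=ib:
underlying: of-gaveg-bu-fo
1. b -> p, v -> f, z -> s / _ #: no change
2. 0 -> a / C _ C: inserts after position(s) 2, 7: ofagavegabufo
surface: ofagavegabufo

cell NUM=fe, CLASS=ne, VEL=ne:
underlying: t-gaveg-at-fo
1. b -> p, v -> f, z -> s / _ #: no change
2. 0 -> a / C _ C: inserts after position(s) 1, 8: tagavegatafo
surface: tagavegatafo

cell NUM=ma, CLASS=ak, VEL=ib:
underlying: of-gaveg-bu-ub
1. b -> p, v -> f, z -> s / _ #: fires at position(s) 11: ofgavegbuup
2. 0 -> a / C _ C: inserts after position(s) 2, 7: ofagavegabuup
surface: ofagavegabuup
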